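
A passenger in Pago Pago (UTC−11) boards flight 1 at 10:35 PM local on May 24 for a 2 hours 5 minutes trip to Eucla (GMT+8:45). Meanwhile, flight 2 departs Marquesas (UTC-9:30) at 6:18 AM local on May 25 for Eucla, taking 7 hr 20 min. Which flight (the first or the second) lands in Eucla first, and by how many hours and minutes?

the first, by 11 hours 28 minutes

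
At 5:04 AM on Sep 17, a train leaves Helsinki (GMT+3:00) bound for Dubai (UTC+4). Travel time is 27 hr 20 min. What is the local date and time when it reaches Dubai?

Convert departure to UTC: 5:04 AM − 3:00 = 2:04 AM UTC on Sep 17.
Add 27 hours and 20 minutes travel time → 5:24 AM UTC (Sep 18).
Dubai is UTC+4:00, so local arrival = 5:24 AM + 4:00 = 9:24 AM on Sep 18.

9:24 AM on September 18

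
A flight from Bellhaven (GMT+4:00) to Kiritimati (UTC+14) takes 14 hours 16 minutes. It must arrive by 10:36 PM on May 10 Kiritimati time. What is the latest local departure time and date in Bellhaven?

Target arrival in UTC: 10:36 PM − 14:00 = 8:36 AM on May 10.
Subtract 14 hours 16 minutes → departure 6:20 PM UTC on May 9.
Bellhaven is UTC+4:00: 6:20 PM + 4:00 = 10:20 PM on May 9.

10:20 PM on May 9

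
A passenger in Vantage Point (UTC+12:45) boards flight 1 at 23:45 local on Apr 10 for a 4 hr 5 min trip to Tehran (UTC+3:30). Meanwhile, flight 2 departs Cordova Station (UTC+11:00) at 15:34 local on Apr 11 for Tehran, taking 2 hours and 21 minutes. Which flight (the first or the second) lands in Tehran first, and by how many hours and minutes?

the first, by 15 hours 50 minutes

Flight 1 in UTC: 23:45 − 12:45 = 11:00 on Apr 10.
+4 hours 5 minutes → arrive 15:05 UTC on Apr 10.
Flight 2 in UTC: 15:34 − 11:00 = 04:34 on Apr 11.
+2 hours and 21 minutes → arrive 06:55 UTC on Apr 11.
Flight 1 lands earlier by 15 hours 50 minutes.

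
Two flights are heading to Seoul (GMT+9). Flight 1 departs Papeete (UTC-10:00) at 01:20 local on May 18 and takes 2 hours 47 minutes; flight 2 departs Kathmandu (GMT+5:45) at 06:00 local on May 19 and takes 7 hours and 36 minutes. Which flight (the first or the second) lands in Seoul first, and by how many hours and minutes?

Flight 1 in UTC: 01:20 + 10:00 = 11:20 on May 18.
+2 hours 47 minutes → arrive 14:07 UTC on May 18.
Flight 2 in UTC: 06:00 − 5:45 = 00:15 on May 19.
+7 hours 36 minutes → arrive 07:51 UTC on May 19.
Flight 1 lands earlier by 17 hours 44 minutes.

the first, by 17 hours 44 minutes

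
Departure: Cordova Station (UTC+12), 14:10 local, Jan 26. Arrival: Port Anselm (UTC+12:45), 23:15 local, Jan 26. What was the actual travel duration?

Port Anselm is 0:45 ahead of Cordova Station.
Clock-face elapsed time (ignoring zones) is 9 hours 5 minutes.
Actual elapsed = 9 hours 5 minutes − 0:45 = 8 hours 20 minutes.

8 hours 20 minutes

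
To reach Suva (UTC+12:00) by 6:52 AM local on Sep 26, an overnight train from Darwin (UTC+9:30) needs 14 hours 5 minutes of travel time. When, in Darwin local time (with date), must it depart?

2:17 PM on September 25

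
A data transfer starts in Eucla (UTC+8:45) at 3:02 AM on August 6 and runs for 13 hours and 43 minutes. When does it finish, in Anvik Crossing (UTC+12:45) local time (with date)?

Anvik Crossing is 4:00 ahead of Eucla.
After 13 hours 43 minutes it is 4:45 PM in Eucla.
Shift by the zone difference: 4:45 PM + 4:00 = 8:45 PM on Aug 6 in Anvik Crossing.

8:45 PM on August 6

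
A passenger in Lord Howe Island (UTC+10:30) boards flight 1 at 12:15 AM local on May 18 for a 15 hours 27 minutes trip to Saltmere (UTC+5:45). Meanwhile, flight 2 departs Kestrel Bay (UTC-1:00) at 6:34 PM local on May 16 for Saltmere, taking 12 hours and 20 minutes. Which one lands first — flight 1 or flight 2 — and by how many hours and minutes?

the second, by 21 hours 18 minutes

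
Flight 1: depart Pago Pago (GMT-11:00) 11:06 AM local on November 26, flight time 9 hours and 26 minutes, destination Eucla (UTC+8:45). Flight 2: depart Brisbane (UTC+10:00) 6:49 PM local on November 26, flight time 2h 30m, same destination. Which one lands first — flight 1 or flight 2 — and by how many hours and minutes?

the second, by 20 hours 13 minutes

Flight 1 in UTC: 11:06 AM + 11:00 = 10:06 PM on Nov 26.
+9 hours and 26 minutes → arrive 7:32 AM UTC on Nov 27.
Flight 2 in UTC: 6:49 PM − 10:00 = 8:49 AM on Nov 26.
+2 hours 30 minutes → arrive 11:19 AM UTC on Nov 26.
Flight 2 lands earlier by 20 hours 13 minutes.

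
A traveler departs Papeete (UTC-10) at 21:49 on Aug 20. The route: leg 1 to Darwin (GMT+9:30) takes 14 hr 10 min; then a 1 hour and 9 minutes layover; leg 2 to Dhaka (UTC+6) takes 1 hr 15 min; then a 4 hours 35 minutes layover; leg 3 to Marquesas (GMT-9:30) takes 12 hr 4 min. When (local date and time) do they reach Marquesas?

07:32 on Aug 22

Convert departure to UTC: 21:49 + 10:00 = 07:49 UTC on Aug 21.
Add 14 hours and 10 minutes leg 1 → 21:59 UTC.
Add 1 hour 9 minutes layover in Darwin → 23:08 UTC.
Add 1 hour and 15 minutes leg 2 → 00:23 UTC (Aug 22).
Add 4 hours and 35 minutes layover in Dhaka → 04:58 UTC.
Add 12 hours and 4 minutes leg 3 → 17:02 UTC.
Marquesas is UTC−9:30, so local arrival = 17:02 − 9:30 = 07:32 on Aug 22.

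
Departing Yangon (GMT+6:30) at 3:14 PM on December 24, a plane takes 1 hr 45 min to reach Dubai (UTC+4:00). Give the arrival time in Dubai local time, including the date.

Convert departure to UTC: 3:14 PM − 6:30 = 8:44 AM UTC on Dec 24.
Add 1 hour 45 minutes travel time → 10:29 AM UTC.
Dubai is UTC+4:00, so local arrival = 10:29 AM + 4:00 = 2:29 PM on Dec 24.

2:29 PM on December 24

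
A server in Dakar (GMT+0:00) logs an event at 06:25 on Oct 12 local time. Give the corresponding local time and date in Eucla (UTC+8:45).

15:10 on October 12

Dakar is UTC+0 so that is 06:25 UTC.
Eucla is UTC+8:45: 06:25 + 8:45 = 15:10 on Oct 12.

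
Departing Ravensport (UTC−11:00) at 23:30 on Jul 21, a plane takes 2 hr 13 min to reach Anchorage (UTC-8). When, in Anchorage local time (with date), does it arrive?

04:43 on Jul 22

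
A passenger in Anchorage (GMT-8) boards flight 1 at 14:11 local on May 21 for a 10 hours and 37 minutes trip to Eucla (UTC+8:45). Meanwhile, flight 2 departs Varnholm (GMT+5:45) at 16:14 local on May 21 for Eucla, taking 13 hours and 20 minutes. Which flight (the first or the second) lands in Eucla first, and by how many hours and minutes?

the second, by 8 hours 59 minutes

Flight 1 in UTC: 14:11 + 8:00 = 22:11 on May 21.
+10 hours 37 minutes → arrive 08:48 UTC on May 22.
Flight 2 in UTC: 16:14 − 5:45 = 10:29 on May 21.
+13 hours 20 minutes → arrive 23:49 UTC on May 21.
Flight 2 lands earlier by 8 hours 59 minutes.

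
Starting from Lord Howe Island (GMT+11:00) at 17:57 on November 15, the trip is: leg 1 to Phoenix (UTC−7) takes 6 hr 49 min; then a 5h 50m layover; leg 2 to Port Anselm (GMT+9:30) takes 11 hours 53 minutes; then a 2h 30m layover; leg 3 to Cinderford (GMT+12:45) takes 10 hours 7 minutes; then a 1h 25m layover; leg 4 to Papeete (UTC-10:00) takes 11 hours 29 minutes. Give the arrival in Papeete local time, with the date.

Convert departure to UTC: 17:57 − 11:00 = 06:57 UTC on Nov 15.
Add 6 hours and 49 minutes leg 1 → 13:46 UTC.
Add 5 hours 50 minutes layover in Phoenix → 19:36 UTC.
Add 11 hours 53 minutes leg 2 → 07:29 UTC (Nov 16).
Add 2 hours and 30 minutes layover in Port Anselm → 09:59 UTC.
Add 10 hours and 7 minutes leg 3 → 20:06 UTC.
Add 1 hour 25 minutes layover in Cinderford → 21:31 UTC.
Add 11 hours 29 minutes leg 4 → 09:00 UTC (Nov 17).
Papeete is UTC−10:00, so local arrival = 09:00 − 10:00 = 23:00 on Nov 16.

23:00 on Nov 16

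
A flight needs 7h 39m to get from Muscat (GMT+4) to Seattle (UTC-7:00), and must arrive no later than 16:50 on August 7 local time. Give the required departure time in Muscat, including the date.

Target arrival in UTC: 16:50 + 7:00 = 23:50 on Aug 7.
Subtract 7 hours and 39 minutes → departure 16:11 UTC on Aug 7.
Muscat is UTC+4:00: 16:11 + 4:00 = 20:11 on Aug 7.

20:11 on Aug 7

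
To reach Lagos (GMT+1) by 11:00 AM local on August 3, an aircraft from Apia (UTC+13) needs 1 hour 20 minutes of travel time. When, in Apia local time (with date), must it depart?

9:40 PM on August 3

Target arrival in UTC: 11:00 AM − 1:00 = 10:00 AM on Aug 3.
Subtract 1 hour and 20 minutes → departure 8:40 AM UTC on Aug 3.
Apia is UTC+13:00: 8:40 AM + 13:00 = 9:40 PM on Aug 3.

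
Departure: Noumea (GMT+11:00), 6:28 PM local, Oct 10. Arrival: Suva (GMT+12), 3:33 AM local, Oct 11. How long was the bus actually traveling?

Departure in UTC: 6:28 PM − 11:00 = 7:28 AM on Oct 10.
Arrival in UTC: 3:33 AM − 12:00 = 3:33 PM on Oct 10.
Elapsed = 3:33 PM − 7:28 AM = 8 hours 5 minutes.

8 hours 5 minutes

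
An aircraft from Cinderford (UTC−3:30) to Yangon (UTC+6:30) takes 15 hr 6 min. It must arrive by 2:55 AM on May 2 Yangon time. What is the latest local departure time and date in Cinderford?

Target arrival in UTC: 2:55 AM − 6:30 = 8:25 PM on May 1.
Subtract 15 hours 6 minutes → departure 5:19 AM UTC on May 1.
Cinderford is UTC−3:30: 5:19 AM − 3:30 = 1:49 AM on May 1.

1:49 AM on May 1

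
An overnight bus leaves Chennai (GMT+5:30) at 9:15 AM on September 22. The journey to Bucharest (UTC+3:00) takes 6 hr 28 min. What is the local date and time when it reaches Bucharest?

Convert departure to UTC: 9:15 AM − 5:30 = 3:45 AM UTC on Sep 22.
Add 6 hours and 28 minutes travel time → 10:13 AM UTC.
Bucharest is UTC+3:00, so local arrival = 10:13 AM + 3:00 = 1:13 PM on Sep 22.

1:13 PM on September 22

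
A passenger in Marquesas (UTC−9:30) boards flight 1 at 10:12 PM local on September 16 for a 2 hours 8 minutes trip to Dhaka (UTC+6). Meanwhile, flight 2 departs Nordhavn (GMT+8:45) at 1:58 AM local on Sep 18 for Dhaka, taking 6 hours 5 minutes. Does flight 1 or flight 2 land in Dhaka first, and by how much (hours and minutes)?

Flight 1 in UTC: 10:12 PM + 9:30 = 7:42 AM on Sep 17.
+2 hours 8 minutes → arrive 9:50 AM UTC on Sep 17.
Flight 2 in UTC: 1:58 AM − 8:45 = 5:13 PM on Sep 17.
+6 hours 5 minutes → arrive 11:18 PM UTC on Sep 17.
Flight 1 lands earlier by 13 hours 28 minutes.

the first, by 13 hours 28 minutes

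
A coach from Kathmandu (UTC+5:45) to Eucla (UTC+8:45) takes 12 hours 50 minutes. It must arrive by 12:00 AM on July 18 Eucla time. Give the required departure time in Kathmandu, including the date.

8:10 AM on July 17

Target arrival in UTC: 12:00 AM − 8:45 = 3:15 PM on Jul 17.
Subtract 12 hours and 50 minutes → departure 2:25 AM UTC on Jul 17.
Kathmandu is UTC+5:45: 2:25 AM + 5:45 = 8:10 AM on Jul 17.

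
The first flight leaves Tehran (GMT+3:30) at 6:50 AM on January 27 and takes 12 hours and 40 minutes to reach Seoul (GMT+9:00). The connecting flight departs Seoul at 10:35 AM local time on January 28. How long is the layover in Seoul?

9 hours 35 minutes

Convert departure to UTC: 6:50 AM − 3:30 = 3:20 AM UTC on Jan 27.
Add 12 hours 40 minutes flight time → 4:00 PM UTC.
Seoul is UTC+9:00, so local arrival = 4:00 PM + 9:00 = 1:00 AM on Jan 28.
Layover = 10:35 AM − 1:00 AM = 9 hours 35 minutes.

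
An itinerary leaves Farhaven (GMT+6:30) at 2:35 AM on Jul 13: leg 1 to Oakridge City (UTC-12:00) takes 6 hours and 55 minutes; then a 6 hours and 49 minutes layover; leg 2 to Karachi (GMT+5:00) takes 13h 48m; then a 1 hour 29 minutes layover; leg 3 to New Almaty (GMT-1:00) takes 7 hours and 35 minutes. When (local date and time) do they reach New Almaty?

Convert departure to UTC: 2:35 AM − 6:30 = 8:05 PM UTC on Jul 12.
Add 6 hours and 55 minutes leg 1 → 3:00 AM UTC (Jul 13).
Add 6 hours 49 minutes layover in Oakridge City → 9:49 AM UTC.
Add 13 hours and 48 minutes leg 2 → 11:37 PM UTC.
Add 1 hour 29 minutes layover in Karachi → 1:06 AM UTC (Jul 14).
Add 7 hours and 35 minutes leg 3 → 8:41 AM UTC.
New Almaty is UTC−1:00, so local arrival = 8:41 AM − 1:00 = 7:41 AM on Jul 14.

7:41 AM on July 14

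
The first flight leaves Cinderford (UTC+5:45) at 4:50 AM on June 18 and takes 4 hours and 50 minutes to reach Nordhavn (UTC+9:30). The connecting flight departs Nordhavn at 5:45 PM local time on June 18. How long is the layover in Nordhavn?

4 hours 20 minutes

Convert departure to UTC: 4:50 AM − 5:45 = 11:05 PM UTC on Jun 17.
Add 4 hours and 50 minutes flight time → 3:55 AM UTC (Jun 18).
Nordhavn is UTC+9:30, so local arrival = 3:55 AM + 9:30 = 1:25 PM on Jun 18.
Layover = 5:45 PM − 1:25 PM = 4 hours 20 minutes.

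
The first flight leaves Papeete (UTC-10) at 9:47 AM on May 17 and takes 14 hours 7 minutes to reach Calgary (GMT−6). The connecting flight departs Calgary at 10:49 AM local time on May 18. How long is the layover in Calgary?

Convert departure to UTC: 9:47 AM + 10:00 = 7:47 PM UTC on May 17.
Add 14 hours 7 minutes flight time → 9:54 AM UTC (May 18).
Calgary is UTC−6:00, so local arrival = 9:54 AM − 6:00 = 3:54 AM on May 18.
Layover = 10:49 AM − 3:54 AM = 6 hours 55 minutes.

6 hours 55 minutes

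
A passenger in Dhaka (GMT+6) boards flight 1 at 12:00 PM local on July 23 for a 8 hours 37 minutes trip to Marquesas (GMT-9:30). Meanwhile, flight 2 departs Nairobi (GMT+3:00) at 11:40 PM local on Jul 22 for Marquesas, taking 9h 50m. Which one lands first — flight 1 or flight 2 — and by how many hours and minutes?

the second, by 8 hours 7 minutes

Flight 1 in UTC: 12:00 PM − 6:00 = 6:00 AM on Jul 23.
+8 hours 37 minutes → arrive 2:37 PM UTC on Jul 23.
Flight 2 in UTC: 11:40 PM − 3:00 = 8:40 PM on Jul 22.
+9 hours 50 minutes → arrive 6:30 AM UTC on Jul 23.
Flight 2 lands earlier by 8 hours 7 minutes.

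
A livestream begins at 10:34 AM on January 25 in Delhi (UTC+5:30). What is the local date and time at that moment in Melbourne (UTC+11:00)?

4:04 PM on January 25

In UTC: 10:34 AM − 5:30 = 5:04 AM on Jan 25.
Melbourne is UTC+11:00: 5:04 AM + 11:00 = 4:04 PM on Jan 25.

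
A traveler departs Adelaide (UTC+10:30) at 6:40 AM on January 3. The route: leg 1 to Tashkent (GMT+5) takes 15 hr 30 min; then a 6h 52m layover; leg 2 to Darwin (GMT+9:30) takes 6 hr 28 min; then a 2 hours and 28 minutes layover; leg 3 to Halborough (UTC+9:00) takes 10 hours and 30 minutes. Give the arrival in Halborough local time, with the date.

10:58 PM on Jan 4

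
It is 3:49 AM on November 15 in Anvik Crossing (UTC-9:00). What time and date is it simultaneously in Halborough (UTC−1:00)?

11:49 AM on Nov 15

Halborough is 8:00 ahead of Anvik Crossing.
Shift by the zone difference: 3:49 AM + 8:00 = 11:49 AM on Nov 15 in Halborough.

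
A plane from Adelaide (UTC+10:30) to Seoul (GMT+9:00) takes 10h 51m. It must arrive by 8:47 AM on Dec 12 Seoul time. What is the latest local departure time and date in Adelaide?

11:26 PM on December 11

Target arrival in UTC: 8:47 AM − 9:00 = 11:47 PM on Dec 11.
Subtract 10 hours and 51 minutes → departure 12:56 PM UTC on Dec 11.
Adelaide is UTC+10:30: 12:56 PM + 10:30 = 11:26 PM on Dec 11.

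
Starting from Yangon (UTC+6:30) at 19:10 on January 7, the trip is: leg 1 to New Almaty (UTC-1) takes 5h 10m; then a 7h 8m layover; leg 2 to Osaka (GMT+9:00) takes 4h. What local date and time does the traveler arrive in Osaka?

13:58 on January 8

Convert departure to UTC: 19:10 − 6:30 = 12:40 UTC on Jan 7.
Add 5 hours and 10 minutes leg 1 → 17:50 UTC.
Add 7 hours and 8 minutes layover in New Almaty → 00:58 UTC (Jan 8).
Add 4 hours leg 2 → 04:58 UTC.
Osaka is UTC+9:00, so local arrival = 04:58 + 9:00 = 13:58 on Jan 8.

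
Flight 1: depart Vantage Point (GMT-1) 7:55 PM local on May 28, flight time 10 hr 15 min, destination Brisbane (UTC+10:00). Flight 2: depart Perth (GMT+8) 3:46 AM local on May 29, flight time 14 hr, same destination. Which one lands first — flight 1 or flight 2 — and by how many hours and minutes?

Flight 1 in UTC: 7:55 PM + 1:00 = 8:55 PM on May 28.
+10 hours 15 minutes → arrive 7:10 AM UTC on May 29.
Flight 2 in UTC: 3:46 AM − 8:00 = 7:46 PM on May 28.
+14 hours → arrive 9:46 AM UTC on May 29.
Flight 1 lands earlier by 2 hours 36 minutes.

the first, by 2 hours 36 minutes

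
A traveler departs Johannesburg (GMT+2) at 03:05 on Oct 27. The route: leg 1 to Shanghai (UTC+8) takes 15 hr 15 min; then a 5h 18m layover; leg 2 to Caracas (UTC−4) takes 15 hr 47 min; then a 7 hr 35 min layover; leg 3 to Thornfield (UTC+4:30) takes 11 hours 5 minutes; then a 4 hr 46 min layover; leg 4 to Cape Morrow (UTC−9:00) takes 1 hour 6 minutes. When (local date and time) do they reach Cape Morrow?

04:57 on October 29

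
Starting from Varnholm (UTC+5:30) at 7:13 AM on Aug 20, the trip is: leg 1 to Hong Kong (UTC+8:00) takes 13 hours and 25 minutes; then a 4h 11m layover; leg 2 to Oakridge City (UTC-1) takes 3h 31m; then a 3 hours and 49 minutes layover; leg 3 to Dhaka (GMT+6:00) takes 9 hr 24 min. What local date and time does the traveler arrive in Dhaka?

Convert departure to UTC: 7:13 AM − 5:30 = 1:43 AM UTC on Aug 20.
Add 13 hours 25 minutes leg 1 → 3:08 PM UTC.
Add 4 hours 11 minutes layover in Hong Kong → 7:19 PM UTC.
Add 3 hours and 31 minutes leg 2 → 10:50 PM UTC.
Add 3 hours 49 minutes layover in Oakridge City → 2:39 AM UTC (Aug 21).
Add 9 hours and 24 minutes leg 3 → 12:03 PM UTC.
Dhaka is UTC+6:00, so local arrival = 12:03 PM + 6:00 = 6:03 PM on Aug 21.

6:03 PM on August 21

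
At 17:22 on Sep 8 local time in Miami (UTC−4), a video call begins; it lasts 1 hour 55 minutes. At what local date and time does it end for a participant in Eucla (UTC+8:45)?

Convert start to UTC: 17:22 + 4:00 = 21:22 UTC on Sep 8.
Add 1 hour and 55 minutes duration → 23:17 UTC.
Eucla is UTC+8:45, so local end time = 23:17 + 8:45 = 08:02 on Sep 9.

08:02 on September 9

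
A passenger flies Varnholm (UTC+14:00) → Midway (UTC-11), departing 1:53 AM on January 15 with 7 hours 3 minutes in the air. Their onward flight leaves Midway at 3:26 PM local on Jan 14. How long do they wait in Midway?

Convert departure to UTC: 1:53 AM − 14:00 = 11:53 AM UTC on Jan 14.
Add 7 hours 3 minutes flight time → 6:56 PM UTC.
Midway is UTC−11:00, so local arrival = 6:56 PM − 11:00 = 7:56 AM on Jan 14.
Layover = 3:26 PM − 7:56 AM = 7 hours 30 minutes.

7 hours 30 minutes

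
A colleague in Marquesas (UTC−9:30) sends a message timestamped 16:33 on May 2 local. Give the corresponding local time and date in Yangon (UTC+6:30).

08:33 on May 3

In UTC: 16:33 + 9:30 = 02:03 on May 3.
Yangon is UTC+6:30: 02:03 + 6:30 = 08:33 on May 3.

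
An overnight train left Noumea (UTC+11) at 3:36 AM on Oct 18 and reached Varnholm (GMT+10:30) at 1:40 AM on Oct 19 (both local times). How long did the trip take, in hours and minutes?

22 hours 34 minutes

Varnholm is 0:30 behind Noumea.
Clock-face elapsed time (ignoring zones) is 22 hours 4 minutes.
Actual elapsed = 22 hours 4 minutes + 0:30 = 22 hours 34 minutes.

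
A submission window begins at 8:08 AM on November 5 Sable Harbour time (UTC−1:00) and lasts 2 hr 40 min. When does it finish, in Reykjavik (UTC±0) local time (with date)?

Convert start to UTC: 8:08 AM + 1:00 = 9:08 AM UTC on Nov 5.
Add 2 hours 40 minutes duration → 11:48 AM UTC.
Reykjavik is UTC+0, so local end time is the same: 11:48 AM on Nov 5.

11:48 AM on November 5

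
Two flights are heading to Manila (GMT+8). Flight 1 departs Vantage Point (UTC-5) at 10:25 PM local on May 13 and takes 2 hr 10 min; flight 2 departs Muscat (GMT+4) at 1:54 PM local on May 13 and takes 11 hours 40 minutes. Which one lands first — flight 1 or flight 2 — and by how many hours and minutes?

the second, by 8 hours 1 minute

Flight 1 in UTC: 10:25 PM + 5:00 = 3:25 AM on May 14.
+2 hours 10 minutes → arrive 5:35 AM UTC on May 14.
Flight 2 in UTC: 1:54 PM − 4:00 = 9:54 AM on May 13.
+11 hours 40 minutes → arrive 9:34 PM UTC on May 13.
Flight 2 lands earlier by 8 hours 1 minute.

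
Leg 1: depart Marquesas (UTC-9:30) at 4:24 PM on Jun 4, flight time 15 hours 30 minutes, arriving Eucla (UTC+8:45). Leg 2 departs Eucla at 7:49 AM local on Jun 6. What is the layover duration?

5 hours 40 minutes

Convert departure to UTC: 4:24 PM + 9:30 = 1:54 AM UTC on Jun 5.
Add 15 hours and 30 minutes flight time → 5:24 PM UTC.
Eucla is UTC+8:45, so local arrival = 5:24 PM + 8:45 = 2:09 AM on Jun 6.
Layover = 7:49 AM − 2:09 AM = 5 hours 40 minutes.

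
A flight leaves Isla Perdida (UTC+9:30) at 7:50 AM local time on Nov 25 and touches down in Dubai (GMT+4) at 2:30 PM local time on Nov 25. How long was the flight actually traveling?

Departure in UTC: 7:50 AM − 9:30 = 10:20 PM on Nov 24.
Arrival in UTC: 2:30 PM − 4:00 = 10:30 AM on Nov 25.
Elapsed = 10:30 AM − 10:20 PM (+1 day) = 12 hours 10 minutes.

12 hours 10 minutes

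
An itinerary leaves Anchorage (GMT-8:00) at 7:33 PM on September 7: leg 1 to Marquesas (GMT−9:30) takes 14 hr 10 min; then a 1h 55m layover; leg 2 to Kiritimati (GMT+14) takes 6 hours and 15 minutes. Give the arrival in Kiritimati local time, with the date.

3:53 PM on Sep 9

Convert departure to UTC: 7:33 PM + 8:00 = 3:33 AM UTC on Sep 8.
Add 14 hours and 10 minutes leg 1 → 5:43 PM UTC.
Add 1 hour and 55 minutes layover in Marquesas → 7:38 PM UTC.
Add 6 hours 15 minutes leg 2 → 1:53 AM UTC (Sep 9).
Kiritimati is UTC+14:00, so local arrival = 1:53 AM + 14:00 = 3:53 PM on Sep 9.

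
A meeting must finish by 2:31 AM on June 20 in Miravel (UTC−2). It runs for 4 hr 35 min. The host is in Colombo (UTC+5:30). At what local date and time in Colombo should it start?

Target end time in UTC: 2:31 AM + 2:00 = 4:31 AM on Jun 20.
Subtract 4 hours and 35 minutes → start 11:56 PM UTC on Jun 19.
Colombo is UTC+5:30: 11:56 PM + 5:30 = 5:26 AM on Jun 20.

5:26 AM on Jun 20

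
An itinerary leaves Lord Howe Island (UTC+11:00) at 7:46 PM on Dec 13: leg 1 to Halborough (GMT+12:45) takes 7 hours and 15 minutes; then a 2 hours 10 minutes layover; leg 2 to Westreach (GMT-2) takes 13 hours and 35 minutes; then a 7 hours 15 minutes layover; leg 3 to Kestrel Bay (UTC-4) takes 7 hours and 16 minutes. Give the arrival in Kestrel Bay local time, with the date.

6:17 PM on December 14

Convert departure to UTC: 7:46 PM − 11:00 = 8:46 AM UTC on Dec 13.
Add 7 hours 15 minutes leg 1 → 4:01 PM UTC.
Add 2 hours 10 minutes layover in Halborough → 6:11 PM UTC.
Add 13 hours 35 minutes leg 2 → 7:46 AM UTC (Dec 14).
Add 7 hours and 15 minutes layover in Westreach → 3:01 PM UTC.
Add 7 hours and 16 minutes leg 3 → 10:17 PM UTC.
Kestrel Bay is UTC−4:00, so local arrival = 10:17 PM − 4:00 = 6:17 PM on Dec 14.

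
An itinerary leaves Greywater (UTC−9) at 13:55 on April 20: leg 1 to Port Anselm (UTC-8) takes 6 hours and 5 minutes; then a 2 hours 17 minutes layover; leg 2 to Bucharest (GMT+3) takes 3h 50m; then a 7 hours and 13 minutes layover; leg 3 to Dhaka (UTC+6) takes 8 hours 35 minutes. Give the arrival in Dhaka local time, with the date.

08:55 on April 22

Convert departure to UTC: 13:55 + 9:00 = 22:55 UTC on Apr 20.
Add 6 hours 5 minutes leg 1 → 05:00 UTC (Apr 21).
Add 2 hours and 17 minutes layover in Port Anselm → 07:17 UTC.
Add 3 hours 50 minutes leg 2 → 11:07 UTC.
Add 7 hours and 13 minutes layover in Bucharest → 18:20 UTC.
Add 8 hours 35 minutes leg 3 → 02:55 UTC (Apr 22).
Dhaka is UTC+6:00, so local arrival = 02:55 + 6:00 = 08:55 on Apr 22.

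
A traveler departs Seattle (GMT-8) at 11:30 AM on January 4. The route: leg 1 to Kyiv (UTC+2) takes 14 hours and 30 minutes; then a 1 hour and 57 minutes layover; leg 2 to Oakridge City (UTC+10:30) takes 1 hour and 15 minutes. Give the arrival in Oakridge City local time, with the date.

Convert departure to UTC: 11:30 AM + 8:00 = 7:30 PM UTC on Jan 4.
Add 14 hours and 30 minutes leg 1 → 10:00 AM UTC (Jan 5).
Add 1 hour and 57 minutes layover in Kyiv → 11:57 AM UTC.
Add 1 hour and 15 minutes leg 2 → 1:12 PM UTC.
Oakridge City is UTC+10:30, so local arrival = 1:12 PM + 10:30 = 11:42 PM on Jan 5.

11:42 PM on Jan 5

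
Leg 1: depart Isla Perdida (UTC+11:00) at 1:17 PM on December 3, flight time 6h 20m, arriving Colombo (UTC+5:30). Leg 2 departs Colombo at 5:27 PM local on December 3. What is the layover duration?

3 hours 20 minutes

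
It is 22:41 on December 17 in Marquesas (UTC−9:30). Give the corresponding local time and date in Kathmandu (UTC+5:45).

13:56 on Dec 18

Kathmandu is 15:15 ahead of Marquesas.
Shift by the zone difference: 22:41 + 15:15 = 13:56 on Dec 18 in Kathmandu.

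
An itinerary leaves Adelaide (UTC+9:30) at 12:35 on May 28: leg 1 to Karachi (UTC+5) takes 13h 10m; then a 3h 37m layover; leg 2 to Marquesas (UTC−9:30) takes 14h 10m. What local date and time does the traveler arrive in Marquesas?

00:32 on May 29

Convert departure to UTC: 12:35 − 9:30 = 03:05 UTC on May 28.
Add 13 hours 10 minutes leg 1 → 16:15 UTC.
Add 3 hours 37 minutes layover in Karachi → 19:52 UTC.
Add 14 hours and 10 minutes leg 2 → 10:02 UTC (May 29).
Marquesas is UTC−9:30, so local arrival = 10:02 − 9:30 = 00:32 on May 29.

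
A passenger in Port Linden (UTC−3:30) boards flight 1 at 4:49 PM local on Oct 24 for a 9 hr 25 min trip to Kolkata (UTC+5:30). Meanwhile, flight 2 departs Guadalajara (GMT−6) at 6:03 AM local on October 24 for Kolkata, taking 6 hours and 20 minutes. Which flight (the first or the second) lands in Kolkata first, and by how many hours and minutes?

the second, by 11 hours 21 minutes

Flight 1 in UTC: 4:49 PM + 3:30 = 8:19 PM on Oct 24.
+9 hours 25 minutes → arrive 5:44 AM UTC on Oct 25.
Flight 2 in UTC: 6:03 AM + 6:00 = 12:03 PM on Oct 24.
+6 hours 20 minutes → arrive 6:23 PM UTC on Oct 24.
Flight 2 lands earlier by 11 hours 21 minutes.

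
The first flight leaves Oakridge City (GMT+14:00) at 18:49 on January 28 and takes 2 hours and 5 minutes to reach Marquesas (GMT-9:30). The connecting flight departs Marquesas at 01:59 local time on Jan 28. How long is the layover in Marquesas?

Convert departure to UTC: 18:49 − 14:00 = 04:49 UTC on Jan 28.
Add 2 hours 5 minutes flight time → 06:54 UTC.
Marquesas is UTC−9:30, so local arrival = 06:54 − 9:30 = 21:24 on Jan 27.
Layover = 01:59 − 21:24 (+1 day) = 4 hours 35 minutes.

4 hours 35 minutes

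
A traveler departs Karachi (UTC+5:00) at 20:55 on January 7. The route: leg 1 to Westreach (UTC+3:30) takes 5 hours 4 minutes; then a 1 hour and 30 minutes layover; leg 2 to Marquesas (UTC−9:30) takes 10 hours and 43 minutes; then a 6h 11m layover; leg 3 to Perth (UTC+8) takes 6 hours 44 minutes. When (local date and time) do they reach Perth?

06:07 on January 9

Convert departure to UTC: 20:55 − 5:00 = 15:55 UTC on Jan 7.
Add 5 hours 4 minutes leg 1 → 20:59 UTC.
Add 1 hour and 30 minutes layover in Westreach → 22:29 UTC.
Add 10 hours and 43 minutes leg 2 → 09:12 UTC (Jan 8).
Add 6 hours 11 minutes layover in Marquesas → 15:23 UTC.
Add 6 hours and 44 minutes leg 3 → 22:07 UTC.
Perth is UTC+8:00, so local arrival = 22:07 + 8:00 = 06:07 on Jan 9.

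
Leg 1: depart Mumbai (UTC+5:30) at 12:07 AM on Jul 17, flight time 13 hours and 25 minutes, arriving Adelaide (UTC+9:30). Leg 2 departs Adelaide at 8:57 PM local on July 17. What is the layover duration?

3 hours 25 minutes

Convert departure to UTC: 12:07 AM − 5:30 = 6:37 PM UTC on Jul 16.
Add 13 hours and 25 minutes flight time → 8:02 AM UTC (Jul 17).
Adelaide is UTC+9:30, so local arrival = 8:02 AM + 9:30 = 5:32 PM on Jul 17.
Layover = 8:57 PM − 5:32 PM = 3 hours 25 minutes.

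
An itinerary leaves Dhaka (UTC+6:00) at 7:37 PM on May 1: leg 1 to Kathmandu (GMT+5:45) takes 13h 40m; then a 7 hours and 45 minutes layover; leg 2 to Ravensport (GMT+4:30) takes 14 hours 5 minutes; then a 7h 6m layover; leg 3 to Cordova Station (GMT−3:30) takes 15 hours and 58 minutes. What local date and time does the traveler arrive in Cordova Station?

Convert departure to UTC: 7:37 PM − 6:00 = 1:37 PM UTC on May 1.
Add 13 hours 40 minutes leg 1 → 3:17 AM UTC (May 2).
Add 7 hours 45 minutes layover in Kathmandu → 11:02 AM UTC.
Add 14 hours 5 minutes leg 2 → 1:07 AM UTC (May 3).
Add 7 hours and 6 minutes layover in Ravensport → 8:13 AM UTC.
Add 15 hours 58 minutes leg 3 → 12:11 AM UTC (May 4).
Cordova Station is UTC−3:30, so local arrival = 12:11 AM − 3:30 = 8:41 PM on May 3.

8:41 PM on May 3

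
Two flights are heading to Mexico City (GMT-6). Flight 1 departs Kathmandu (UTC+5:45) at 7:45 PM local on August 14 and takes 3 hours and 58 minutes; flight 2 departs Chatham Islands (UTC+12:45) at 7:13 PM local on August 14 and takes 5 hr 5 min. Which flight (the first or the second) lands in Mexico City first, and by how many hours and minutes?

the second, by 6 hours 25 minutes

Flight 1 in UTC: 7:45 PM − 5:45 = 2:00 PM on Aug 14.
+3 hours 58 minutes → arrive 5:58 PM UTC on Aug 14.
Flight 2 in UTC: 7:13 PM − 12:45 = 6:28 AM on Aug 14.
+5 hours 5 minutes → arrive 11:33 AM UTC on Aug 14.
Flight 2 lands earlier by 6 hours 25 minutes.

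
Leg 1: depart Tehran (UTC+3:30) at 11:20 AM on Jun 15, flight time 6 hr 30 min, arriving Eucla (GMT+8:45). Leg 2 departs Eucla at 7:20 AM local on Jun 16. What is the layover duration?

8 hours 15 minutes

Convert departure to UTC: 11:20 AM − 3:30 = 7:50 AM UTC on Jun 15.
Add 6 hours and 30 minutes flight time → 2:20 PM UTC.
Eucla is UTC+8:45, so local arrival = 2:20 PM + 8:45 = 11:05 PM on Jun 15.
Layover = 7:20 AM − 11:05 PM (+1 day) = 8 hours 15 minutes.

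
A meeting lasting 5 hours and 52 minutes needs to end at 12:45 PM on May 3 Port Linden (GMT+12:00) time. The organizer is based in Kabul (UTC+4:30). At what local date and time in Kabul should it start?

11:23 PM on May 2

Target end time in UTC: 12:45 PM − 12:00 = 12:45 AM on May 3.
Subtract 5 hours and 52 minutes → start 6:53 PM UTC on May 2.
Kabul is UTC+4:30: 6:53 PM + 4:30 = 11:23 PM on May 2.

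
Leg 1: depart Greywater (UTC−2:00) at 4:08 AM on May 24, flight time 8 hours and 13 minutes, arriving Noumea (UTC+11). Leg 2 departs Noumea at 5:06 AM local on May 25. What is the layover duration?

3 hours 45 minutes

Convert departure to UTC: 4:08 AM + 2:00 = 6:08 AM UTC on May 24.
Add 8 hours and 13 minutes flight time → 2:21 PM UTC.
Noumea is UTC+11:00, so local arrival = 2:21 PM + 11:00 = 1:21 AM on May 25.
Layover = 5:06 AM − 1:21 AM = 3 hours 45 minutes.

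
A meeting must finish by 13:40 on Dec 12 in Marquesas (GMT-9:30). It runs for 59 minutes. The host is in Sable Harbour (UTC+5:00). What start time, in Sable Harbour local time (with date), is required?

03:11 on December 13

Target end time in UTC: 13:40 + 9:30 = 23:10 on Dec 12.
Subtract 59 minutes → start 22:11 UTC on Dec 12.
Sable Harbour is UTC+5:00: 22:11 + 5:00 = 03:11 on Dec 13.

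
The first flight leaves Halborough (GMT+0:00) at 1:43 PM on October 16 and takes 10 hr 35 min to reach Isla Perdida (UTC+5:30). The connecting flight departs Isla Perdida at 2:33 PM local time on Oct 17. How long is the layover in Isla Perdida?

Halborough is at UTC+0, so departure is already 1:43 PM UTC on Oct 16.
Add 10 hours 35 minutes flight time → 12:18 AM UTC (Oct 17).
Isla Perdida is UTC+5:30, so local arrival = 12:18 AM + 5:30 = 5:48 AM on Oct 17.
Layover = 2:33 PM − 5:48 AM = 8 hours 45 minutes.

8 hours 45 minutes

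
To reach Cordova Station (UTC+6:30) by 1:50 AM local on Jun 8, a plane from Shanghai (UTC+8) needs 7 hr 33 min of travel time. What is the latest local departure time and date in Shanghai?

7:47 PM on June 7

Target arrival in UTC: 1:50 AM − 6:30 = 7:20 PM on Jun 7.
Subtract 7 hours 33 minutes → departure 11:47 AM UTC on Jun 7.
Shanghai is UTC+8:00: 11:47 AM + 8:00 = 7:47 PM on Jun 7.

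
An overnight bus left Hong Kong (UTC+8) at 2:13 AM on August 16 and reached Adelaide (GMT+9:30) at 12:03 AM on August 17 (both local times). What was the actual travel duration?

Departure in UTC: 2:13 AM − 8:00 = 6:13 PM on Aug 15.
Arrival in UTC: 12:03 AM − 9:30 = 2:33 PM on Aug 16.
Elapsed = 2:33 PM − 6:13 PM (+1 day) = 20 hours 20 minutes.

20 hours 20 minutes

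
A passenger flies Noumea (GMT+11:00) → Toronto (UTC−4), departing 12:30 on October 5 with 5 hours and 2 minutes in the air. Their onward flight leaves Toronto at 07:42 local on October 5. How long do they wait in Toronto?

5 hours 10 minutes

Convert departure to UTC: 12:30 − 11:00 = 01:30 UTC on Oct 5.
Add 5 hours and 2 minutes flight time → 06:32 UTC.
Toronto is UTC−4:00, so local arrival = 06:32 − 4:00 = 02:32 on Oct 5.
Layover = 07:42 − 02:32 = 5 hours 10 minutes.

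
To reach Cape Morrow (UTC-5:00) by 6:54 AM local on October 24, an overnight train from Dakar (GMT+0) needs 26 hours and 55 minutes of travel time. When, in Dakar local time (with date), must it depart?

Target arrival in UTC: 6:54 AM + 5:00 = 11:54 AM on Oct 24.
Subtract 26 hours 55 minutes → departure 8:59 AM UTC on Oct 23.
Dakar is UTC+0, so departure is 8:59 AM on Oct 23.

8:59 AM on Oct 23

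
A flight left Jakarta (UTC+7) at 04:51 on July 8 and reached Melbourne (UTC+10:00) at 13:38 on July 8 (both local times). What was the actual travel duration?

5 hours 47 minutes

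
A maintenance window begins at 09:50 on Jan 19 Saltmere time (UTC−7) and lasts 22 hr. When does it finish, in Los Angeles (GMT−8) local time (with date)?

Convert start to UTC: 09:50 + 7:00 = 16:50 UTC on Jan 19.
Add 22 hours duration → 14:50 UTC (Jan 20).
Los Angeles is UTC−8:00, so local end time = 14:50 − 8:00 = 06:50 on Jan 20.

06:50 on January 20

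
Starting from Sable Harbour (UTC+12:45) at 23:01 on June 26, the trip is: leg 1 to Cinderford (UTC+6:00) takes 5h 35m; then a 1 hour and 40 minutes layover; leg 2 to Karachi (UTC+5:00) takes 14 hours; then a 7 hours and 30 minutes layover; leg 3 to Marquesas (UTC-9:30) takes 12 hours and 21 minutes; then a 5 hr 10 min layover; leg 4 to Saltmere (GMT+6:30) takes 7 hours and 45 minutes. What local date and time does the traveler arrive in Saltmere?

Convert departure to UTC: 23:01 − 12:45 = 10:16 UTC on Jun 26.
Add 5 hours and 35 minutes leg 1 → 15:51 UTC.
Add 1 hour and 40 minutes layover in Cinderford → 17:31 UTC.
Add 14 hours leg 2 → 07:31 UTC (Jun 27).
Add 7 hours and 30 minutes layover in Karachi → 15:01 UTC.
Add 12 hours and 21 minutes leg 3 → 03:22 UTC (Jun 28).
Add 5 hours 10 minutes layover in Marquesas → 08:32 UTC.
Add 7 hours 45 minutes leg 4 → 16:17 UTC.
Saltmere is UTC+6:30, so local arrival = 16:17 + 6:30 = 22:47 on Jun 28.

22:47 on June 28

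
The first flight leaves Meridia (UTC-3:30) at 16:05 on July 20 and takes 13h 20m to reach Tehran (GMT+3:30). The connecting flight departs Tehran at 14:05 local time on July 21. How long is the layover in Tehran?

Convert departure to UTC: 16:05 + 3:30 = 19:35 UTC on Jul 20.
Add 13 hours and 20 minutes flight time → 08:55 UTC (Jul 21).
Tehran is UTC+3:30, so local arrival = 08:55 + 3:30 = 12:25 on Jul 21.
Layover = 14:05 − 12:25 = 1 hour 40 minutes.

1 hour 40 minutes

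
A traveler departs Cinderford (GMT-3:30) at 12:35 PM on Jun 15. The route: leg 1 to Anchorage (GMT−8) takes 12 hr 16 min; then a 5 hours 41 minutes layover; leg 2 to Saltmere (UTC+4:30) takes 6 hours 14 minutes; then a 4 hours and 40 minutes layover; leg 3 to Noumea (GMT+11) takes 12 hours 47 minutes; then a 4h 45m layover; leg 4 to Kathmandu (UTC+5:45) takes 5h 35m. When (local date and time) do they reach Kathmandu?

1:48 AM on Jun 18

Convert departure to UTC: 12:35 PM + 3:30 = 4:05 PM UTC on Jun 15.
Add 12 hours and 16 minutes leg 1 → 4:21 AM UTC (Jun 16).
Add 5 hours and 41 minutes layover in Anchorage → 10:02 AM UTC.
Add 6 hours and 14 minutes leg 2 → 4:16 PM UTC.
Add 4 hours and 40 minutes layover in Saltmere → 8:56 PM UTC.
Add 12 hours 47 minutes leg 3 → 9:43 AM UTC (Jun 17).
Add 4 hours and 45 minutes layover in Noumea → 2:28 PM UTC.
Add 5 hours and 35 minutes leg 4 → 8:03 PM UTC.
Kathmandu is UTC+5:45, so local arrival = 8:03 PM + 5:45 = 1:48 AM on Jun 18.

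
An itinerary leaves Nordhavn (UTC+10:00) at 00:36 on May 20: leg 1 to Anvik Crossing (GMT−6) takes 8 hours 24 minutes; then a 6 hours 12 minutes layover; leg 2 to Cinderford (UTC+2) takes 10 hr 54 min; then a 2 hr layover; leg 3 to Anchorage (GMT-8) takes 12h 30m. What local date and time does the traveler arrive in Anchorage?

Convert departure to UTC: 00:36 − 10:00 = 14:36 UTC on May 19.
Add 8 hours and 24 minutes leg 1 → 23:00 UTC.
Add 6 hours 12 minutes layover in Anvik Crossing → 05:12 UTC (May 20).
Add 10 hours and 54 minutes leg 2 → 16:06 UTC.
Add 2 hours layover in Cinderford → 18:06 UTC.
Add 12 hours 30 minutes leg 3 → 06:36 UTC (May 21).
Anchorage is UTC−8:00, so local arrival = 06:36 − 8:00 = 22:36 on May 20.

22:36 on May 20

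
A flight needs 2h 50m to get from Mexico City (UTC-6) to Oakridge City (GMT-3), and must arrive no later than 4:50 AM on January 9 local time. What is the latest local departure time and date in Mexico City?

11:00 PM on January 8

Target arrival in UTC: 4:50 AM + 3:00 = 7:50 AM on Jan 9.
Subtract 2 hours 50 minutes → departure 5:00 AM UTC on Jan 9.
Mexico City is UTC−6:00: 5:00 AM − 6:00 = 11:00 PM on Jan 8.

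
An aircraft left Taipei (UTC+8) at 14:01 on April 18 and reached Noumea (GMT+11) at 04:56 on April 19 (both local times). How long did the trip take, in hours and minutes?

Departure in UTC: 14:01 − 8:00 = 06:01 on Apr 18.
Arrival in UTC: 04:56 − 11:00 = 17:56 on Apr 18.
Elapsed = 17:56 − 06:01 = 11 hours 55 minutes.

11 hours 55 minutes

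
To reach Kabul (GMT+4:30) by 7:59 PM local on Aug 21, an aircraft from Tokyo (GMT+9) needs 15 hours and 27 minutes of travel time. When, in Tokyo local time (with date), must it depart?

9:02 AM on August 21

Target arrival in UTC: 7:59 PM − 4:30 = 3:29 PM on Aug 21.
Subtract 15 hours and 27 minutes → departure 12:02 AM UTC on Aug 21.
Tokyo is UTC+9:00: 12:02 AM + 9:00 = 9:02 AM on Aug 21.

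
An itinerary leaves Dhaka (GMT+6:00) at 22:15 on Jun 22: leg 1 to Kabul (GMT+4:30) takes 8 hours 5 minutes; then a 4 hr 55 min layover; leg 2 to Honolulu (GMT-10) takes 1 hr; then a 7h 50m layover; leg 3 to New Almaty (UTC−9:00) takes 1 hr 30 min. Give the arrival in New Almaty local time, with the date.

Convert departure to UTC: 22:15 − 6:00 = 16:15 UTC on Jun 22.
Add 8 hours 5 minutes leg 1 → 00:20 UTC (Jun 23).
Add 4 hours and 55 minutes layover in Kabul → 05:15 UTC.
Add 1 hour leg 2 → 06:15 UTC.
Add 7 hours 50 minutes layover in Honolulu → 14:05 UTC.
Add 1 hour and 30 minutes leg 3 → 15:35 UTC.
New Almaty is UTC−9:00, so local arrival = 15:35 − 9:00 = 06:35 on Jun 23.

06:35 on June 23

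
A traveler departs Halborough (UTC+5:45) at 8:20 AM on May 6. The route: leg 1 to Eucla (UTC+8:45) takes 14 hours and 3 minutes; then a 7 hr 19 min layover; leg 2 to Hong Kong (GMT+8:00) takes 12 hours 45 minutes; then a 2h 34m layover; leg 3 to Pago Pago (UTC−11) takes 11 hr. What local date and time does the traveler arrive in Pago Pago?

Convert departure to UTC: 8:20 AM − 5:45 = 2:35 AM UTC on May 6.
Add 14 hours 3 minutes leg 1 → 4:38 PM UTC.
Add 7 hours and 19 minutes layover in Eucla → 11:57 PM UTC.
Add 12 hours 45 minutes leg 2 → 12:42 PM UTC (May 7).
Add 2 hours 34 minutes layover in Hong Kong → 3:16 PM UTC.
Add 11 hours leg 3 → 2:16 AM UTC (May 8).
Pago Pago is UTC−11:00, so local arrival = 2:16 AM − 11:00 = 3:16 PM on May 7.

3:16 PM on May 7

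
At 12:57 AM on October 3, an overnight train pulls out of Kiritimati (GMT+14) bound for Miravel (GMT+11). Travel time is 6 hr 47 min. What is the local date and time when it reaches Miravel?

4:44 AM on October 3

Miravel is 3:00 behind Kiritimati.
After 6 hours and 47 minutes it is 7:44 AM in Kiritimati.
Shift by the zone difference: 7:44 AM − 3:00 = 4:44 AM on Oct 3 in Miravel.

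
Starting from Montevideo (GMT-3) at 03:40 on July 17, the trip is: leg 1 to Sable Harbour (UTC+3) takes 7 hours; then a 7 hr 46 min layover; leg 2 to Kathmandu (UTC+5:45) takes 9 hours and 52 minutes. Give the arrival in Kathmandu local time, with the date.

13:03 on July 18

Convert departure to UTC: 03:40 + 3:00 = 06:40 UTC on Jul 17.
Add 7 hours leg 1 → 13:40 UTC.
Add 7 hours 46 minutes layover in Sable Harbour → 21:26 UTC.
Add 9 hours and 52 minutes leg 2 → 07:18 UTC (Jul 18).
Kathmandu is UTC+5:45, so local arrival = 07:18 + 5:45 = 13:03 on Jul 18.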